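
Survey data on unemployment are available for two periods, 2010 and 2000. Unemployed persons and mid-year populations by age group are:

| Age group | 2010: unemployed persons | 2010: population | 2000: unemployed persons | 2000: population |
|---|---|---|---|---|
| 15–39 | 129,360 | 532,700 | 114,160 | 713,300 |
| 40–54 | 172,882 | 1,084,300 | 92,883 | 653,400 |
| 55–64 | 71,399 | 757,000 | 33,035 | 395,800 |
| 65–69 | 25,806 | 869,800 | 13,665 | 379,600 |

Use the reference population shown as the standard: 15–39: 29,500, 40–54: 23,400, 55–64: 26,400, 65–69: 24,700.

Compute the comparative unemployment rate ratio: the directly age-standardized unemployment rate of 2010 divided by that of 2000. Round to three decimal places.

1.267

Age-specific rates per 1,000 for 2010: 242.838, 159.441, 94.318, 29.669.
For 2000: 160.045, 142.153, 83.464, 35.998.
Standard total = 104,000; weights = 0.2837, 0.2250, 0.2538, 0.2375.
2010: 0.2837×242.838 + 0.2250×159.441 + 0.2538×94.318 + 0.2375×29.669 = 135.7450 per 1,000.
2000: 0.2837×160.045 + 0.2250×142.153 + 0.2538×83.464 + 0.2375×35.998 = 107.1185 per 1,000.
Ratio = 135.7450 ÷ 107.1185 = 1.26724.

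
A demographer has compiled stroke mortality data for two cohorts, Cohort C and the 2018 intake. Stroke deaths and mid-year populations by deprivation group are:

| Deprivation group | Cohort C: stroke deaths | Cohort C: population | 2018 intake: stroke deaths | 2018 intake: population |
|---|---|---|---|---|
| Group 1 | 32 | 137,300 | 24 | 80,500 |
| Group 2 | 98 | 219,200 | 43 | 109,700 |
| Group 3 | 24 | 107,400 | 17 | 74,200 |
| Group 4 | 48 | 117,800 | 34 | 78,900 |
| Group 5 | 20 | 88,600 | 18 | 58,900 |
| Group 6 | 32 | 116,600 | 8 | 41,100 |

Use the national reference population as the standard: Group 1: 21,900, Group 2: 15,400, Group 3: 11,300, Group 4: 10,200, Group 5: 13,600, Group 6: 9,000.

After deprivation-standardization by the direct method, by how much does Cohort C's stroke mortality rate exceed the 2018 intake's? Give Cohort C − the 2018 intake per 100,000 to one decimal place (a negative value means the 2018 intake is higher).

Deprivation-specific rates per 100,000 for Cohort C: 23.31, 44.71, 22.35, 40.75, 22.57, 27.44.
For the 2018 intake: 29.81, 39.20, 22.91, 43.09, 30.56, 19.46.
Standard total = 81,400; weights = 0.2690, 0.1892, 0.1388, 0.1253, 0.1671, 0.1106.
Cohort C: 0.2690×23.31 + 0.1892×44.71 + 0.1388×22.35 + 0.1253×40.75 + 0.1671×22.57 + 0.1106×27.44 = 29.7426 per 100,000.
The 2018 intake: 0.2690×29.81 + 0.1892×39.20 + 0.1388×22.91 + 0.1253×43.09 + 0.1671×30.56 + 0.1106×19.46 = 31.2753 per 100,000.
Difference = 29.7426 − 31.2753 = -1.5327.

-1.5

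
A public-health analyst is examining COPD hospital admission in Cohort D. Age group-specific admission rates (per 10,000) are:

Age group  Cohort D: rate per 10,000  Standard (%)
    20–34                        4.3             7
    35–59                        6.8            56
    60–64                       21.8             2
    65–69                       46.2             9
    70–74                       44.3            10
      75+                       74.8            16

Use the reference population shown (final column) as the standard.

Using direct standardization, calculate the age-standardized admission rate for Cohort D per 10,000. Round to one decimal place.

Standard weights: 0.07, 0.56, 0.02, 0.09, 0.10, 0.16.
Standardized rate: 0.0700×4.3 + 0.5600×6.8 + 0.0200×21.8 + 0.0900×46.2 + 0.1000×44.3 + 0.1600×74.8 = 25.1010 per 10,000.

25.1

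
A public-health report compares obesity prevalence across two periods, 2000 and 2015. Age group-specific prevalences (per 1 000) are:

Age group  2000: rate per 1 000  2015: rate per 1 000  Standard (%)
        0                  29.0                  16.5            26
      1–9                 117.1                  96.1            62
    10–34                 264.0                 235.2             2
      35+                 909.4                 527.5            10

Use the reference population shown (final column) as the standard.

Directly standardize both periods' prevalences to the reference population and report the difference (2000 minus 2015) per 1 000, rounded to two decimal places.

55.04

Standard weights: 0.26, 0.62, 0.02, 0.10.
2000: 0.2600×29.0 + 0.6200×117.1 + 0.0200×264.0 + 0.1000×909.4 = 176.3620 per 1 000.
2015: 0.2600×16.5 + 0.6200×96.1 + 0.0200×235.2 + 0.1000×527.5 = 121.3260 per 1 000.
Difference = 176.3620 − 121.3260 = 55.0360.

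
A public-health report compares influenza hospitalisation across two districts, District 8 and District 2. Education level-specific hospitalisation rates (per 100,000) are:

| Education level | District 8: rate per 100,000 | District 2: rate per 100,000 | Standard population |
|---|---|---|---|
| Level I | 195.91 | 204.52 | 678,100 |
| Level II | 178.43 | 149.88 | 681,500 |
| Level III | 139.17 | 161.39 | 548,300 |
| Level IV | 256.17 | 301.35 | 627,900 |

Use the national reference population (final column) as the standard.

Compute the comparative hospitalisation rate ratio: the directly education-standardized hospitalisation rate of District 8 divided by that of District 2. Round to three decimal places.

0.948

Standard total = 2,535,800; weights = 0.2674, 0.2688, 0.2162, 0.2476.
District 8: 0.2674×195.91 + 0.2688×178.43 + 0.2162×139.17 + 0.2476×256.17 = 193.8649 per 100,000.
District 2: 0.2674×204.52 + 0.2688×149.88 + 0.2162×161.39 + 0.2476×301.35 = 204.4862 per 100,000.
Ratio = 193.8649 ÷ 204.4862 = 0.94806.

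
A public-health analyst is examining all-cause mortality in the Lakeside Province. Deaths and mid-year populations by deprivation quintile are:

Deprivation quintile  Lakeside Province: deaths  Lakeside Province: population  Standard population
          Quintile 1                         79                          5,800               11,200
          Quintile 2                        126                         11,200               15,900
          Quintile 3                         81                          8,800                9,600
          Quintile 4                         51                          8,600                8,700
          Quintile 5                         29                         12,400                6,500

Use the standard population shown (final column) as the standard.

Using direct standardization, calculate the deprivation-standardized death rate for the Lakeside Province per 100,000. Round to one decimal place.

Deprivation-specific rates per 100,000 for the Lakeside Province: 1362.07, 1125.00, 920.45, 593.02, 233.87.
Standard total = 51,900; weights = 0.2158, 0.3064, 0.1850, 0.1676, 0.1252.
Standardized rate: 0.2158×1362.07 + 0.3064×1125.00 + 0.1850×920.45 + 0.1676×593.02 + 0.1252×233.87 = 937.5433 per 100,000.

937.5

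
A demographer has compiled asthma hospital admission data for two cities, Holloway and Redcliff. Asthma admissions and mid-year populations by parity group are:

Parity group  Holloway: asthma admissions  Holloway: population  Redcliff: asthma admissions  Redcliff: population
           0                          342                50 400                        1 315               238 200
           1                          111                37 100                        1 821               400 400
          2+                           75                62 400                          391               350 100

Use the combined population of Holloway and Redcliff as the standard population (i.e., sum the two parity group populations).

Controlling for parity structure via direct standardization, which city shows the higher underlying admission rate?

Redcliff

Parity-specific rates per 10 000 for Holloway: 67.86, 29.92, 12.02.
For Redcliff: 55.21, 45.48, 11.17.
Combined standard total = 1 138 600; weights = 0.2535, 0.3842, 0.3623.
Holloway: 0.2535×67.86 + 0.3842×29.92 + 0.3623×12.02 = 33.0503 per 10 000.
Redcliff: 0.2535×55.21 + 0.3842×45.48 + 0.3623×11.17 = 35.5143 per 10 000.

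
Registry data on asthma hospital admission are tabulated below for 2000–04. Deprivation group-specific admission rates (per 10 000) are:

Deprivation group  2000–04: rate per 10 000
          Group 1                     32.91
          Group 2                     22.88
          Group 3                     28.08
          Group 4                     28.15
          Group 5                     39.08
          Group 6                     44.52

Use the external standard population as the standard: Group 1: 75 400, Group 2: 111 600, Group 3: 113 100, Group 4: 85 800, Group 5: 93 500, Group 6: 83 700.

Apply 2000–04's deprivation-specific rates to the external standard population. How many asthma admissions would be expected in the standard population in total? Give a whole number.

1801

Expected asthma admissions = Σ (standard pop × deprivation-specific rate ÷ 10 000)
= 75 400×32.91/10 000 + 111 600×22.88/10 000 + 113 100×28.08/10 000 + 85 800×28.15/10 000 + 93 500×39.08/10 000 + 83 700×44.52/10 000
= 248.14 + 255.34 + 317.58 + 241.53 + 365.40 + 372.63 = 1800.62.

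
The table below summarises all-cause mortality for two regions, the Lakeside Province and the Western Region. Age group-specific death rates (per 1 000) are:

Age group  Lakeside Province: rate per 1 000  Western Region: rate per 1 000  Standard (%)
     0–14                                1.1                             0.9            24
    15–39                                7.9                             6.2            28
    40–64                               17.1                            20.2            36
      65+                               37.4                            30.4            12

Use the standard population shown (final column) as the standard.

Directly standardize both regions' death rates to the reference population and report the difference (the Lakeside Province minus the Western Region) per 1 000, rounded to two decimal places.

0.25

Standard weights: 0.24, 0.28, 0.36, 0.12.
The Lakeside Province: 0.2400×1.1 + 0.2800×7.9 + 0.3600×17.1 + 0.1200×37.4 = 13.1200 per 1 000.
The Western Region: 0.2400×0.9 + 0.2800×6.2 + 0.3600×20.2 + 0.1200×30.4 = 12.8720 per 1 000.
Difference = 13.1200 − 12.8720 = 0.2480.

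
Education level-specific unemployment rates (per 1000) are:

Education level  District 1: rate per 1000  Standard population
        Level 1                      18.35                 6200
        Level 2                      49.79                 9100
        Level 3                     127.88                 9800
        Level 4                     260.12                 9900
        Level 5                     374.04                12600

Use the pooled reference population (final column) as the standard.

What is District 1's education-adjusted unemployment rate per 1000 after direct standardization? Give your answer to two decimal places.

191.35

Standard total = 47600; weights = 0.1303, 0.1912, 0.2059, 0.2080, 0.2647.
Standardized rate: 0.1303×18.35 + 0.1912×49.79 + 0.2059×127.88 + 0.2080×260.12 + 0.2647×374.04 = 191.3482 per 1000.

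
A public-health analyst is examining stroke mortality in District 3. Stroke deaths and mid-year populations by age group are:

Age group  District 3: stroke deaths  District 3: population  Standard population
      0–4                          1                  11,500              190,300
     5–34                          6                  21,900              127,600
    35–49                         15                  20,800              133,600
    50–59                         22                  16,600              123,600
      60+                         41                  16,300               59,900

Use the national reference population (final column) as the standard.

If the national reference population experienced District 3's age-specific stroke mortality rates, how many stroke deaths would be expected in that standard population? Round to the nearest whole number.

Age-specific rates per 100,000 for District 3: 8.70, 27.40, 72.12, 132.53, 251.53.
Expected stroke deaths = Σ (standard pop × age-specific rate ÷ 100,000)
= 190,300×8.70/100,000 + 127,600×27.40/100,000 + 133,600×72.12/100,000 + 123,600×132.53/100,000 + 59,900×251.53/100,000
= 16.55 + 34.96 + 96.35 + 163.81 + 150.67 = 462.33.

462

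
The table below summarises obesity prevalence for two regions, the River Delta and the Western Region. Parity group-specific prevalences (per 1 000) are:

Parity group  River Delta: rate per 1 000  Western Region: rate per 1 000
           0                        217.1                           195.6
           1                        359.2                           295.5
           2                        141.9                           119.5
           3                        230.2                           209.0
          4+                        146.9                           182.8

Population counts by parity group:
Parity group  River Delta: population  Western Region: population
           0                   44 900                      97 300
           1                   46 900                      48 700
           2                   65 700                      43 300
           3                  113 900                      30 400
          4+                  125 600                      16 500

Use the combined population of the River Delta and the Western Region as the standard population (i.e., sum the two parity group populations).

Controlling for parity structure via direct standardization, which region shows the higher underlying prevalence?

Combined standard total = 633 200; weights = 0.2246, 0.1510, 0.1721, 0.2279, 0.2244.
The River Delta: 0.2246×217.1 + 0.1510×359.2 + 0.1721×141.9 + 0.2279×230.2 + 0.2244×146.9 = 212.8405 per 1 000.
The Western Region: 0.2246×195.6 + 0.1510×295.5 + 0.1721×119.5 + 0.2279×209.0 + 0.2244×182.8 = 197.7641 per 1 000.
The crude rates (202.99 vs 203.08) would put the Western Region higher, but that reflects its parity composition; once standardized to a common parity structure, the River Delta has the higher underlying rate.

River Delta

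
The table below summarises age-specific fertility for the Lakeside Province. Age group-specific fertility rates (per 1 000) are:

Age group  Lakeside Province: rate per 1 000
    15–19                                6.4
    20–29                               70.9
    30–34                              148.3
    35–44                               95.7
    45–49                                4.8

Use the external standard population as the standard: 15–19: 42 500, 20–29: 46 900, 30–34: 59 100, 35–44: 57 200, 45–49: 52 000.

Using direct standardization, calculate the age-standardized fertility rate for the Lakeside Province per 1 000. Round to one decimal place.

70.2

Standard total = 257 700; weights = 0.1649, 0.1820, 0.2293, 0.2220, 0.2018.
Standardized rate: 0.1649×6.4 + 0.1820×70.9 + 0.2293×148.3 + 0.2220×95.7 + 0.2018×4.8 = 70.1800 per 1 000.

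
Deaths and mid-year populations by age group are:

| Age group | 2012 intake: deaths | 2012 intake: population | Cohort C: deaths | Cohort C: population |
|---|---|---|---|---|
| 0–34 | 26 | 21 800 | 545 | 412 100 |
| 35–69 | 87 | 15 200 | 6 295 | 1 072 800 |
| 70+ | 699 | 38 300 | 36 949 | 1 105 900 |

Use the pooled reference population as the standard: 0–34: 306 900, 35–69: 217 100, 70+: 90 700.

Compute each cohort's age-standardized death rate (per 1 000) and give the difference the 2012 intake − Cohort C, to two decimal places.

-2.35

Age-specific rates per 1 000 for the 2012 intake: 1.193, 5.724, 18.251.
For Cohort C: 1.322, 5.868, 33.411.
Standard total = 614 700; weights = 0.4993, 0.3532, 0.1476.
The 2012 intake: 0.4993×1.193 + 0.3532×5.724 + 0.1476×18.251 = 5.3099 per 1 000.
Cohort C: 0.4993×1.322 + 0.3532×5.868 + 0.1476×33.411 = 7.6625 per 1 000.
Difference = 5.3099 − 7.6625 = -2.3526.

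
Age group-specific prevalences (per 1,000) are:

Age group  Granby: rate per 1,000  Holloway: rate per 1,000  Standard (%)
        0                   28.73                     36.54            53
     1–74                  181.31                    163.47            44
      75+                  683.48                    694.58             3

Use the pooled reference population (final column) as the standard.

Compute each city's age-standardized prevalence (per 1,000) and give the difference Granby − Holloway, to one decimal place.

Standard weights: 0.53, 0.44, 0.03.
Granby: 0.5300×28.73 + 0.4400×181.31 + 0.0300×683.48 = 115.5077 per 1,000.
Holloway: 0.5300×36.54 + 0.4400×163.47 + 0.0300×694.58 = 112.1304 per 1,000.
Difference = 115.5077 − 112.1304 = 3.3773.

3.4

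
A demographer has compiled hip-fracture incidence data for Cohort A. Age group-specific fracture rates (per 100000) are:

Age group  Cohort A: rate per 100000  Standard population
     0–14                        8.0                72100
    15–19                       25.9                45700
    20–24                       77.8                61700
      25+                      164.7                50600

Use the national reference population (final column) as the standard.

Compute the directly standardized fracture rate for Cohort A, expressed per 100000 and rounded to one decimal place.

64.7

Standard total = 230100; weights = 0.3133, 0.1986, 0.2681, 0.2199.
Standardized rate: 0.3133×8.0 + 0.1986×25.9 + 0.2681×77.8 + 0.2199×164.7 = 64.7306 per 100000.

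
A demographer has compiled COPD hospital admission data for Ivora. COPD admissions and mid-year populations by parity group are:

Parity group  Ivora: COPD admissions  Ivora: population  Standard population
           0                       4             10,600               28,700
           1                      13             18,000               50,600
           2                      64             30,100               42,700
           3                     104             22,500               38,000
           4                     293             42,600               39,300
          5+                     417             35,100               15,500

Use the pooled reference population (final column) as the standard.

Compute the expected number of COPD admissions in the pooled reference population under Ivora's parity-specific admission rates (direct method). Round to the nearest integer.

768

Parity-specific rates per 10,000 for Ivora: 3.77, 7.22, 21.26, 46.22, 68.78, 118.80.
Expected COPD admissions = Σ (standard pop × parity-specific rate ÷ 10,000)
= 28,700×3.77/10,000 + 50,600×7.22/10,000 + 42,700×21.26/10,000 + 38,000×46.22/10,000 + 39,300×68.78/10,000 + 15,500×118.80/10,000
= 10.83 + 36.54 + 90.79 + 175.64 + 270.30 + 184.15 = 768.26.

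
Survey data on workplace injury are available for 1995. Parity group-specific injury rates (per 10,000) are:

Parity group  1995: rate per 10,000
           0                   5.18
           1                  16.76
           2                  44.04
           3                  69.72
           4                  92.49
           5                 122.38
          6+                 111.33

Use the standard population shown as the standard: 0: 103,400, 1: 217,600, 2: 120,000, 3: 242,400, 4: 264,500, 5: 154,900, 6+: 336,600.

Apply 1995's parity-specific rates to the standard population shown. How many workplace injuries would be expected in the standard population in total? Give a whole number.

Expected workplace injuries = Σ (standard pop × parity-specific rate ÷ 10,000)
= 103,400×5.18/10,000 + 217,600×16.76/10,000 + 120,000×44.04/10,000 + 242,400×69.72/10,000 + 264,500×92.49/10,000 + 154,900×122.38/10,000 + 336,600×111.33/10,000
= 53.56 + 364.70 + 528.48 + 1690.01 + 2446.36 + 1895.67 + 3747.37 = 10726.15.

10726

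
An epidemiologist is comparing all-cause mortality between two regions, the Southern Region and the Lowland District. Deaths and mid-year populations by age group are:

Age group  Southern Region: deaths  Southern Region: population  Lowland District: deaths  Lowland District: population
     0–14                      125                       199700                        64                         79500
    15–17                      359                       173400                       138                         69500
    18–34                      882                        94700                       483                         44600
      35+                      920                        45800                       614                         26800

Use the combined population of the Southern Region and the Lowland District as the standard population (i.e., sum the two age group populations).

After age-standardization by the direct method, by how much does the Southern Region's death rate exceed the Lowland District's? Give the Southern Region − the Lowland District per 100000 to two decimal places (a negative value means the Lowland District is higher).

Age-specific rates per 100000 for the Southern Region: 62.59, 207.04, 931.36, 2008.73.
For the Lowland District: 80.50, 198.56, 1082.96, 2291.04.
Combined standard total = 734000; weights = 0.3804, 0.3309, 0.1898, 0.0989.
The Southern Region: 0.3804×62.59 + 0.3309×207.04 + 0.1898×931.36 + 0.0989×2008.73 = 467.7630 per 100000.
The Lowland District: 0.3804×80.50 + 0.3309×198.56 + 0.1898×1082.96 + 0.0989×2291.04 = 528.4647 per 100000.
Difference = 467.7630 − 528.4647 = -60.7018.

-60.70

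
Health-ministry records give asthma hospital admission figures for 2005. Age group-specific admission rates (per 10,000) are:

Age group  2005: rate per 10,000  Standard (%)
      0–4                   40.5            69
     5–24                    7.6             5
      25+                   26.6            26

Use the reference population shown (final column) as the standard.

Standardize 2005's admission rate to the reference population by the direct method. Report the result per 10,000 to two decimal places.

Standard weights: 0.69, 0.05, 0.26.
Standardized rate: 0.6900×40.5 + 0.0500×7.6 + 0.2600×26.6 = 35.2410 per 10,000.

35.24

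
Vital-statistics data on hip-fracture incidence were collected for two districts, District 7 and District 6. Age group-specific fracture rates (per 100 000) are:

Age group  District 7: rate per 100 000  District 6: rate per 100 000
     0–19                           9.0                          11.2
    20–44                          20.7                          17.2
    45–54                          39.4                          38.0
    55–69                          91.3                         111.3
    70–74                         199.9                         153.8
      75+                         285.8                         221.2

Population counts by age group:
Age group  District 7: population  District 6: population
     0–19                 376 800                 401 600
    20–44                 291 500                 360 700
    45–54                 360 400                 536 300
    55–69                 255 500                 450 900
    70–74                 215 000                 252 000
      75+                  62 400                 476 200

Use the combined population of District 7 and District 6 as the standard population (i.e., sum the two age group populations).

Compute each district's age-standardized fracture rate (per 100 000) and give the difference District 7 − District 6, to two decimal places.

10.90

Combined standard total = 4 039 300; weights = 0.1927, 0.1615, 0.2220, 0.1749, 0.1156, 0.1333.
District 7: 0.1927×9.0 + 0.1615×20.7 + 0.2220×39.4 + 0.1749×91.3 + 0.1156×199.9 + 0.1333×285.8 = 91.0097 per 100 000.
District 6: 0.1927×11.2 + 0.1615×17.2 + 0.2220×38.0 + 0.1749×111.3 + 0.1156×153.8 + 0.1333×221.2 = 80.1118 per 100 000.
Difference = 91.0097 − 80.1118 = 10.8979.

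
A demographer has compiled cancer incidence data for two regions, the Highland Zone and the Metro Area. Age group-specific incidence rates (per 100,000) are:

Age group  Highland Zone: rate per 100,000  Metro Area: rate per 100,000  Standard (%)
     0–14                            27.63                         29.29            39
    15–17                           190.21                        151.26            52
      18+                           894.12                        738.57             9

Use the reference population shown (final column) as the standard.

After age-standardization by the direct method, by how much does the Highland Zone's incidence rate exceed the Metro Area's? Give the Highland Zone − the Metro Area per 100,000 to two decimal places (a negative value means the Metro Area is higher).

Standard weights: 0.39, 0.52, 0.09.
The Highland Zone: 0.3900×27.63 + 0.5200×190.21 + 0.0900×894.12 = 190.1557 per 100,000.
The Metro Area: 0.3900×29.29 + 0.5200×151.26 + 0.0900×738.57 = 156.5496 per 100,000.
Difference = 190.1557 − 156.5496 = 33.6061.

33.61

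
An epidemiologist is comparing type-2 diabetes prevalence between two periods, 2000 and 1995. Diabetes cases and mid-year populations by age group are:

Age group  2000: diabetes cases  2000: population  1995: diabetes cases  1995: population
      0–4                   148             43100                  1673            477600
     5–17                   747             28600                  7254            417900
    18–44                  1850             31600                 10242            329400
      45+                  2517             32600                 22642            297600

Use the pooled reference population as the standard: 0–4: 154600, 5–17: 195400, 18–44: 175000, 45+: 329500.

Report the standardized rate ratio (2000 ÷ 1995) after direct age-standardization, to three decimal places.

1.200

Age-specific rates per 1000 for 2000: 3.434, 26.119, 58.544, 77.209.
For 1995: 3.503, 17.358, 31.093, 76.082.
Standard total = 854500; weights = 0.1809, 0.2287, 0.2048, 0.3856.
2000: 0.1809×3.434 + 0.2287×26.119 + 0.2048×58.544 + 0.3856×77.209 = 48.3558 per 1000.
1995: 0.1809×3.503 + 0.2287×17.358 + 0.2048×31.093 + 0.3856×76.082 = 40.3085 per 1000.
Ratio = 48.3558 ÷ 40.3085 = 1.19964.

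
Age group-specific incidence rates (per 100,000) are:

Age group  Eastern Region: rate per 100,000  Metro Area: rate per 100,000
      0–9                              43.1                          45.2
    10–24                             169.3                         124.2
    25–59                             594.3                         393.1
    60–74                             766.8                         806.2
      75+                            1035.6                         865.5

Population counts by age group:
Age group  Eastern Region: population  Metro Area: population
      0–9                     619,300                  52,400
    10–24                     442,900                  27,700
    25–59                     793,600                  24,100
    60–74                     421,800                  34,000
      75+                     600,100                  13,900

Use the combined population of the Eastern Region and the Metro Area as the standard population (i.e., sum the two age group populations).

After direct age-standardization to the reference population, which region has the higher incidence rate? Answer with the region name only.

Eastern Region

Combined standard total = 3,029,800; weights = 0.2217, 0.1553, 0.2699, 0.1504, 0.2027.
The Eastern Region: 0.2217×43.1 + 0.1553×169.3 + 0.2699×594.3 + 0.1504×766.8 + 0.2027×1035.6 = 521.4693 per 100,000.
The Metro Area: 0.2217×45.2 + 0.1553×124.2 + 0.2699×393.1 + 0.1504×806.2 + 0.2027×865.5 = 432.0847 per 100,000.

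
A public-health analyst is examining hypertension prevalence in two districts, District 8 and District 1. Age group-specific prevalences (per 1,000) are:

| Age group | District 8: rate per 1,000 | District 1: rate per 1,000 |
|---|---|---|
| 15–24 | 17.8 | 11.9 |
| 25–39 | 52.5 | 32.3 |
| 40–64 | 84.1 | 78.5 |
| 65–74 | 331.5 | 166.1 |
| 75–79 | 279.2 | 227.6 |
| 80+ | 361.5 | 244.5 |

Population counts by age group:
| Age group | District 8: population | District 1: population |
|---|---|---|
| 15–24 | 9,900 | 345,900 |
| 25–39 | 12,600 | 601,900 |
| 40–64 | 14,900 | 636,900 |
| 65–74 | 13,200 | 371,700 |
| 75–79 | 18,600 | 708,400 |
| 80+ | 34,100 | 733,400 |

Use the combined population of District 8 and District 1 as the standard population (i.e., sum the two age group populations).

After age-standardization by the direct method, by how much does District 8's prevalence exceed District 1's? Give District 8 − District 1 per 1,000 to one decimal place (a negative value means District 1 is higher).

Combined standard total = 3,501,500; weights = 0.1016, 0.1755, 0.1861, 0.1099, 0.2076, 0.2192.
District 8: 0.1016×17.8 + 0.1755×52.5 + 0.1861×84.1 + 0.1099×331.5 + 0.2076×279.2 + 0.2192×361.5 = 200.3241 per 1,000.
District 1: 0.1016×11.9 + 0.1755×32.3 + 0.1861×78.5 + 0.1099×166.1 + 0.2076×227.6 + 0.2192×244.5 = 140.5967 per 1,000.
Difference = 200.3241 − 140.5967 = 59.7274.

59.7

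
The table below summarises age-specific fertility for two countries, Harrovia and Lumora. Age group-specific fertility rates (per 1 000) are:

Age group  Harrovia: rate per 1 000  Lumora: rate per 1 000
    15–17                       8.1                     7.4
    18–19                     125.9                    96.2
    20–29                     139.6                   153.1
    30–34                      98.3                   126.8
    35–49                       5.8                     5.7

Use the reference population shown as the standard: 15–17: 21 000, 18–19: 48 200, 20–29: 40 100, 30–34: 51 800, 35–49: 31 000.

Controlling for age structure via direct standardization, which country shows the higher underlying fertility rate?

Standard total = 192 100; weights = 0.1093, 0.2509, 0.2087, 0.2697, 0.1614.
Harrovia: 0.1093×8.1 + 0.2509×125.9 + 0.2087×139.6 + 0.2697×98.3 + 0.1614×5.8 = 89.0587 per 1 000.
Lumora: 0.1093×7.4 + 0.2509×96.2 + 0.2087×153.1 + 0.2697×126.8 + 0.1614×5.7 = 92.0171 per 1 000.

Lumora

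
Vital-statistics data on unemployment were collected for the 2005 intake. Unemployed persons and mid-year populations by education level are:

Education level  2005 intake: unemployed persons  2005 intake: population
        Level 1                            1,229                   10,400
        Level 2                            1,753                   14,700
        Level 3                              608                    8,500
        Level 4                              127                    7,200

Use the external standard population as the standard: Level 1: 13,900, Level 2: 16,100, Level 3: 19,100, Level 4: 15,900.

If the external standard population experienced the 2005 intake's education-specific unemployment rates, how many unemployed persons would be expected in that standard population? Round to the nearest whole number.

5209

Education-specific rates per 1,000 for the 2005 intake: 118.173, 119.252, 71.529, 17.639.
Expected unemployed persons = Σ (standard pop × education-specific rate ÷ 1,000)
= 13,900×118.173/1,000 + 16,100×119.252/1,000 + 19,100×71.529/1,000 + 15,900×17.639/1,000
= 1642.61 + 1919.95 + 1366.21 + 280.46 = 5209.23.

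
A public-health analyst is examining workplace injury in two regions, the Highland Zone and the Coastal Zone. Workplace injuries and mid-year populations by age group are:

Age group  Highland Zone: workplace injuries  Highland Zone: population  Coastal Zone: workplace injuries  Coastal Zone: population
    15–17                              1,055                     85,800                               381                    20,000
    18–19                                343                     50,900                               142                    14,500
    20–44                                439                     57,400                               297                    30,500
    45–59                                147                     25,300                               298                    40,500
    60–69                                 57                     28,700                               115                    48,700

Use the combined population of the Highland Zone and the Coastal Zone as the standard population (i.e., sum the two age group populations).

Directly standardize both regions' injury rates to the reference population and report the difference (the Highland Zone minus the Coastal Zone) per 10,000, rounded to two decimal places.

-30.55

Age-specific rates per 10,000 for the Highland Zone: 122.96, 67.39, 76.48, 58.10, 19.86.
For the Coastal Zone: 190.50, 97.93, 97.38, 73.58, 23.61.
Combined standard total = 402,300; weights = 0.2630, 0.1626, 0.2185, 0.1636, 0.1924.
The Highland Zone: 0.2630×122.96 + 0.1626×67.39 + 0.2185×76.48 + 0.1636×58.10 + 0.1924×19.86 = 73.3268 per 10,000.
The Coastal Zone: 0.2630×190.50 + 0.1626×97.93 + 0.2185×97.38 + 0.1636×73.58 + 0.1924×23.61 = 103.8736 per 10,000.
Difference = 73.3268 − 103.8736 = -30.5468.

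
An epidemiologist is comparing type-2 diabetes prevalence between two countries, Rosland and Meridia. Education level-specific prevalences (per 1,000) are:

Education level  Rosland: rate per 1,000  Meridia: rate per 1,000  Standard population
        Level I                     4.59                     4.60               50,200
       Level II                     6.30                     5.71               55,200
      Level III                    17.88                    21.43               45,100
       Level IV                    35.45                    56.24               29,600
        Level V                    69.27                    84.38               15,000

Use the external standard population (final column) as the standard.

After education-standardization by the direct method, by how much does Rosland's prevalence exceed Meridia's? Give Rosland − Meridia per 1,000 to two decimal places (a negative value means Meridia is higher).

Standard total = 195,100; weights = 0.2573, 0.2829, 0.2312, 0.1517, 0.0769.
Rosland: 0.2573×4.59 + 0.2829×6.30 + 0.2312×17.88 + 0.1517×35.45 + 0.0769×69.27 = 17.8008 per 1,000.
Meridia: 0.2573×4.60 + 0.2829×5.71 + 0.2312×21.43 + 0.1517×56.24 + 0.0769×84.38 = 22.7730 per 1,000.
Difference = 17.8008 − 22.7730 = -4.9722.

-4.97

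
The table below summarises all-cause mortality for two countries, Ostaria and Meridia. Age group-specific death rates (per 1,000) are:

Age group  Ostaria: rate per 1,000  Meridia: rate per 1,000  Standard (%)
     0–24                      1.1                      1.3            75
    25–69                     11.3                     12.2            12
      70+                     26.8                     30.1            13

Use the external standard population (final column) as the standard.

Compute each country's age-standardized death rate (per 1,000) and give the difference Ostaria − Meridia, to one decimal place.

-0.7

Standard weights: 0.75, 0.12, 0.13.
Ostaria: 0.7500×1.1 + 0.1200×11.3 + 0.1300×26.8 = 5.6650 per 1,000.
Meridia: 0.7500×1.3 + 0.1200×12.2 + 0.1300×30.1 = 6.3520 per 1,000.
Difference = 5.6650 − 6.3520 = -0.6870.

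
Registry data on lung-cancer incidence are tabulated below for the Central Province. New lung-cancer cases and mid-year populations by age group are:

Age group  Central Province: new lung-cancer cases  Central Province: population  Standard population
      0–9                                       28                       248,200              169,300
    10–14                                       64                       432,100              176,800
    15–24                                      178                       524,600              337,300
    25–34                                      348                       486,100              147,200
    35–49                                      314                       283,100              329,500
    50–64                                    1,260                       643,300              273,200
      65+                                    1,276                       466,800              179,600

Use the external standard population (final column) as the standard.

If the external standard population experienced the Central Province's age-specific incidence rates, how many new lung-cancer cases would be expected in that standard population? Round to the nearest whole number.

1657

Age-specific rates per 100,000 for the Central Province: 11.28, 14.81, 33.93, 71.59, 110.91, 195.87, 273.35.
Expected new lung-cancer cases = Σ (standard pop × age-specific rate ÷ 100,000)
= 169,300×11.28/100,000 + 176,800×14.81/100,000 + 337,300×33.93/100,000 + 147,200×71.59/100,000 + 329,500×110.91/100,000 + 273,200×195.87/100,000 + 179,600×273.35/100,000
= 19.10 + 26.19 + 114.45 + 105.38 + 365.46 + 535.10 + 490.94 = 1656.62.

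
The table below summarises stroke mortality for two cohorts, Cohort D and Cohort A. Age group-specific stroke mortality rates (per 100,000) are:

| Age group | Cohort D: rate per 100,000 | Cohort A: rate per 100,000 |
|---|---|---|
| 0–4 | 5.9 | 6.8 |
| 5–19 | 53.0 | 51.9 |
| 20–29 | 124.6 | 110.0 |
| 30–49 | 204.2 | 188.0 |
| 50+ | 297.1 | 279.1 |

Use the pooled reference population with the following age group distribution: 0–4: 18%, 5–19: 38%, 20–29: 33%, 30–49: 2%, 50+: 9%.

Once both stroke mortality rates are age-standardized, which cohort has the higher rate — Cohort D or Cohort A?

Standard weights: 0.18, 0.38, 0.33, 0.02, 0.09.
Cohort D: 0.1800×5.9 + 0.3800×53.0 + 0.3300×124.6 + 0.0200×204.2 + 0.0900×297.1 = 93.1430 per 100,000.
Cohort A: 0.1800×6.8 + 0.3800×51.9 + 0.3300×110.0 + 0.0200×188.0 + 0.0900×279.1 = 86.1250 per 100,000.

Cohort D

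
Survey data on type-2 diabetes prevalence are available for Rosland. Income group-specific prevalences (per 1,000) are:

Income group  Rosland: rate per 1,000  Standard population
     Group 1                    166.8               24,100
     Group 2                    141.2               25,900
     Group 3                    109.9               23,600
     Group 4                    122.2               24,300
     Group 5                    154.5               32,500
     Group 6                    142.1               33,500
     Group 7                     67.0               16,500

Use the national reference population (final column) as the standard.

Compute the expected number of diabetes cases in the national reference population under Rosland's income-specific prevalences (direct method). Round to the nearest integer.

Expected diabetes cases = Σ (standard pop × income-specific rate ÷ 1,000)
= 24,100×166.8/1,000 + 25,900×141.2/1,000 + 23,600×109.9/1,000 + 24,300×122.2/1,000 + 32,500×154.5/1,000 + 33,500×142.1/1,000 + 16,500×67.0/1,000
= 4019.88 + 3657.08 + 2593.64 + 2969.46 + 5021.25 + 4760.35 + 1105.50 = 24127.16.

24127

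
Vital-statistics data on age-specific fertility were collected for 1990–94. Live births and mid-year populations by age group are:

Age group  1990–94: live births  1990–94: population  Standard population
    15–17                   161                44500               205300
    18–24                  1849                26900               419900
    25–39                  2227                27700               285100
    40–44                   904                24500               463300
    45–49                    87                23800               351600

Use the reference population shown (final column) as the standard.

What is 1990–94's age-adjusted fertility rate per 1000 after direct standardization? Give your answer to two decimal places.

41.10

Age-specific rates per 1000 for 1990–94: 3.618, 68.736, 80.397, 36.898, 3.655.
Standard total = 1725200; weights = 0.1190, 0.2434, 0.1653, 0.2685, 0.2038.
Standardized rate: 0.1190×3.618 + 0.2434×68.736 + 0.1653×80.397 + 0.2685×36.898 + 0.2038×3.655 = 41.1004 per 1000.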